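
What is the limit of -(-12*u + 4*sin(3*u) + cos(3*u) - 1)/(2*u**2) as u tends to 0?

Substitution gives 0/0; apply L'Hôpital's rule 2 times.
After differentiating numerator and denominator 2 times the quotient is (-36*sin(3*u) - 9*cos(3*u))/(-4); at u = 0 this is 9/4.

9/4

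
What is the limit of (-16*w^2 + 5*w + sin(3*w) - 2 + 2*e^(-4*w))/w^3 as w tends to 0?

Substitution gives 0/0 (the numerator vanishes to order 3).
Expand each term to order w^3: the coefficient of w^3 in 2·e^(-4w) is -64/3 and in sin(3w) is -9/2.
Lower-order terms cancel with the polynomial part, so the numerator is (-155/6)·w^3 + o(w^3), and the limit is (-155/6)/(1) = -155/6.

-155/6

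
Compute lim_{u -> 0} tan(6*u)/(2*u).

3

Substitution gives 0/0.
Since tan(θ)/θ → 1 as θ → 0, tan(6u)/(6u) → 1 and the limit is 6/2 = 3.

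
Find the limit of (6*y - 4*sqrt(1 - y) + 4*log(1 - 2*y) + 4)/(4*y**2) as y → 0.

Substitution gives 0/0; apply L'Hôpital's rule 2 times.
After differentiating numerator and denominator 2 times the quotient is (-16/(2*y - 1)^2 + (1 - y)^(-3/2))/(8); at y = 0 this is -15/8.

-15/8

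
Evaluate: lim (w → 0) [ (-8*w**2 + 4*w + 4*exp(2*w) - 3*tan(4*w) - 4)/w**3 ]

-176/3

Substitution gives 0/0; apply L'Hôpital's rule 3 times.
After differentiating numerator and denominator 3 times the quotient is (32*e^(2*w) - 1152*tan(4*w)^4 - 1536*tan(4*w)^2 - 384)/(6); at w = 0 this is -176/3.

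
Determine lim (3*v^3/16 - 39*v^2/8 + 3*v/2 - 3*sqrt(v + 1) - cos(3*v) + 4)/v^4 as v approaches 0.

Substitution gives 0/0 (the numerator vanishes to order 4).
Expand each term to order v^4: the coefficient of v^4 in −cos(3v) is -27/8 and in -3·√(1 + v) is 15/128.
Lower-order terms cancel with the polynomial part, so the numerator is (-417/128)·v^4 + o(v^4), and the limit is (-417/128)/(1) = -417/128.

-417/128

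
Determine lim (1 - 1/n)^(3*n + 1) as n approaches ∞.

Let L be the limit and take ln: ln L = lim (3n + 1)·ln(1 - 1/n) = lim (3n + 1)·(-1/n + O(1/n²)) = -3.
Hence L = e^(-3).

e^(-3)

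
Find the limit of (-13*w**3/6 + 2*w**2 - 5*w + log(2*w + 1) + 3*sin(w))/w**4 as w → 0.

-4

Substitution gives 0/0 (the numerator vanishes to order 4).
Expand each term to order w^4: the coefficient of w^4 in ln(1 + 2w) is -4 and in 3·sin(w) is 0.
Lower-order terms cancel with the polynomial part, so the numerator is (-4)·w^4 + o(w^4), and the limit is (-4)/(1) = -4.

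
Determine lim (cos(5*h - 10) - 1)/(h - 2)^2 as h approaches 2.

Direct substitution gives 0/0.
Apply L'Hôpital: lim (-5*sin(5*h - 10))/(2*h - 4), still 0/0.
After 2 applications of L'Hôpital's rule the quotient is (-25*cos(5*h - 10))/(2); substituting h = 2 gives -25/2.

-25/2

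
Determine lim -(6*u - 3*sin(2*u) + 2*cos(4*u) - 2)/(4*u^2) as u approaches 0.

Substitution gives 0/0; apply L'Hôpital's rule 2 times.
After differentiating numerator and denominator 2 times the quotient is (12*sin(2*u) - 32*cos(4*u))/(-8); at u = 0 this is 4.

4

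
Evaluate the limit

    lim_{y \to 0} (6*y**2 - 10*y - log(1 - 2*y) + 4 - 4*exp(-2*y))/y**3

Substitution gives 0/0; apply L'Hôpital's rule 3 times.
After differentiating numerator and denominator 3 times the quotient is (32*e^(-2*y) - 16/(2*y - 1)^3)/(6); at y = 0 this is 8.

8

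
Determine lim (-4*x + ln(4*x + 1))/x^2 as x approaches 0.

-8

Direct substitution gives 0/0.
Apply L'Hôpital: lim (-4 + 4/(4*x + 1))/(2*x), still 0/0.
After 2 applications of L'Hôpital's rule the quotient is (-16/(4*x + 1)^2)/(2); substituting x = 0 gives -8.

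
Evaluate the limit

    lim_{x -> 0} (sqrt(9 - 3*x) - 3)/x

-1/2

A 0/0 form; rationalise with √(9 - 3x) + √9. This collapses the numerator to -3x, leaving -3/(√(9 - 3x) + √9) → -3/(2√9) = -1/2.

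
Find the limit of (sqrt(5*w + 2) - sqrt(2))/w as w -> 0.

Substitution gives 0/0. Multiply numerator and denominator by the conjugate √(2 + 5w) + √2.
The numerator becomes (2 + 5w) − 2 = 5w, so the expression simplifies to 5/(√(2 + 5w) + √2).
Letting w → 0 gives 5/(2√2) = 5*√(2)/4.

5*√(2)/4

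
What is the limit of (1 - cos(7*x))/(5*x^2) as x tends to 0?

Substitution gives 0/0.
Use (1 − cos u)/u² → 1/2 with u = 7x: the limit is 7²/(2·5) = 49/10.

49/10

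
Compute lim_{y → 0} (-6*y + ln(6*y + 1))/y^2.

-18

Direct substitution gives 0/0.
Apply L'Hôpital: lim (-6 + 6/(6*y + 1))/(2*y), still 0/0.
After 2 applications of L'Hôpital's rule the quotient is (-36/(6*y + 1)^2)/(2); substituting y = 0 gives -18.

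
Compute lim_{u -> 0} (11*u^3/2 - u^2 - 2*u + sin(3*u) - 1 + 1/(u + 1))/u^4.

1

Substitution gives 0/0 (the numerator vanishes to order 4).
Expand each term to order u^4: the coefficient of u^4 in sin(3u) is 0 and in 1/(1 + u) is 1.
Lower-order terms cancel with the polynomial part, so the numerator is (1)·u^4 + o(u^4), and the limit is (1)/(1) = 1.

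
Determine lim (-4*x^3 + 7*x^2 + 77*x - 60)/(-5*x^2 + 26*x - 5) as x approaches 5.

Since x = 5 makes numerator and denominator zero, (x - 5) divides both.
Cancelling it gives (-4*x^2 - 13*x + 12)/(1 - 5*x); now plug in x = 5 to get 51/8.

51/8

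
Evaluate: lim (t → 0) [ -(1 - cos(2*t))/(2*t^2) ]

Substitution gives 0/0.
Use (1 − cos u)/u² → 1/2 with u = 2t: the limit is 2²/(2·(-2)) = -1.

-1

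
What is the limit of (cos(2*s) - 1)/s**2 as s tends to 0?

Direct substitution gives 0/0.
Apply L'Hôpital: lim (-2*sin(2*s))/(2*s), still 0/0.
After 2 applications of L'Hôpital's rule the quotient is (-4*cos(2*s))/(2); substituting s = 0 gives -2.

-2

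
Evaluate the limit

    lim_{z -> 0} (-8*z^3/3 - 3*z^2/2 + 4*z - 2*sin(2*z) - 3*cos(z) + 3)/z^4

-1/8

Substitution gives 0/0 (the numerator vanishes to order 4).
Expand each term to order z^4: the coefficient of z^4 in -3·cos(z) is -1/8 and in -2·sin(2z) is 0.
Lower-order terms cancel with the polynomial part, so the numerator is (-1/8)·z^4 + o(z^4), and the limit is (-1/8)/(1) = -1/8.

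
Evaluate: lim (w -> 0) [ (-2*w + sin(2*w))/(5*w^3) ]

Direct substitution gives 0/0.
Apply L'Hôpital: lim (2*cos(2*w) - 2)/(15*w^2), still 0/0.
Apply L'Hôpital: lim (-4*sin(2*w))/(30*w), still 0/0.
After 3 applications of L'Hôpital's rule the quotient is (-8*cos(2*w))/(30); substituting w = 0 gives -4/15.

-4/15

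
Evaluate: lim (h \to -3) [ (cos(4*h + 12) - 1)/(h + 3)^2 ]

-8

Direct substitution gives 0/0.
Apply L'Hôpital: lim (-4*sin(4*h + 12))/(2*h + 6), still 0/0.
After 2 applications of L'Hôpital's rule the quotient is (-16*cos(4*h + 12))/(2); substituting h = -3 gives -8.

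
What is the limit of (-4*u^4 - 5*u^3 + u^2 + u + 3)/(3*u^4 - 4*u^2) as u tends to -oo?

Numerator and denominator both have degree 4.
Dividing every term by u^4, all lower-order terms vanish and the limit is the ratio of leading coefficients, -4/(3) = -4/3.

-4/3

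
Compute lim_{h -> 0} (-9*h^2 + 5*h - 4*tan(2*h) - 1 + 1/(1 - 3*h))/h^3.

Substitution gives 0/0; apply L'Hôpital's rule 3 times.
After differentiating numerator and denominator 3 times the quotient is (-128*tan(2*h)^2/cos(2*h)^2 - 64/cos(2*h)^4 + 162/(3*h - 1)^4)/(6); at h = 0 this is 49/3.

49/3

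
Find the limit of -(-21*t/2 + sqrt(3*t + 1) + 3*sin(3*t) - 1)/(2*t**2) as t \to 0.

9/16

Substitution gives 0/0 (the numerator vanishes to order 2).
Expand each term to order t^2: the coefficient of t^2 in 3·sin(3t) is 0 and in √(1 + 3t) is -9/8.
Lower-order terms cancel with the polynomial part, so the numerator is (-9/8)·t^2 + o(t^2), and the limit is (-9/8)/(-2) = 9/16.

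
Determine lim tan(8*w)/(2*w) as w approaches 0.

4

Substitution gives 0/0.
Since tan(u)/u → 1 as u → 0, tan(8w)/(8w) → 1 and the limit is 8/2 = 4.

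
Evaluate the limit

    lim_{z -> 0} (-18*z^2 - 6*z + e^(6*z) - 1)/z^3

Direct substitution gives 0/0.
Apply L'Hôpital: lim (-36*z + 6*e^(6*z) - 6)/(3*z^2), still 0/0.
Apply L'Hôpital: lim (36*e^(6*z) - 36)/(6*z), still 0/0.
After 3 applications of L'Hôpital's rule the quotient is (216*e^(6*z))/(6); substituting z = 0 gives 36.

36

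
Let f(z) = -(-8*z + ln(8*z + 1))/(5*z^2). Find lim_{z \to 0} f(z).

Direct substitution gives 0/0.
Apply L'Hôpital: lim (-8 + 8/(8*z + 1))/(-10*z), still 0/0.
After 2 applications of L'Hôpital's rule the quotient is (-64/(8*z + 1)^2)/(-10); substituting z = 0 gives 32/5.

32/5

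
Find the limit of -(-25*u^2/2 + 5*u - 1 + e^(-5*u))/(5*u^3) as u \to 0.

25/6

Direct substitution gives 0/0.
Apply L'Hôpital: lim (-25*u + 5 - 5*e^(-5*u))/(-15*u^2), still 0/0.
Apply L'Hôpital: lim (-25 + 25*e^(-5*u))/(-30*u), still 0/0.
After 3 applications of L'Hôpital's rule the quotient is (-125*e^(-5*u))/(-30); substituting u = 0 gives 25/6.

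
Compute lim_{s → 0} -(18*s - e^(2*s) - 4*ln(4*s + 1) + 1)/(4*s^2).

-15/2

Substitution gives 0/0; apply L'Hôpital's rule 2 times.
After differentiating numerator and denominator 2 times the quotient is (-4*e^(2*s) + 64/(4*s + 1)^2)/(-8); at s = 0 this is -15/2.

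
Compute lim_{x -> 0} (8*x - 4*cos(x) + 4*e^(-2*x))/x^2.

10

Substitution gives 0/0; apply L'Hôpital's rule 2 times.
After differentiating numerator and denominator 2 times the quotient is (4*cos(x) + 16*e^(-2*x))/(2); at x = 0 this is 10.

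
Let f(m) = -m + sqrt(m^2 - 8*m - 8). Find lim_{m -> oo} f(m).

-4

This has the form ∞ − ∞. Multiply and divide by the conjugate √(m^2 - 8*m - 8) + m.
That gives (-8m - 8) / (√(m^2 - 8*m - 8) + m).
Divide numerator and denominator by m: the limit is -8/(2·1) = -4.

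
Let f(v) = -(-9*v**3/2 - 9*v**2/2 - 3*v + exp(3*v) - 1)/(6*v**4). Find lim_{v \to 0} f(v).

-9/16

Direct substitution gives 0/0.
Apply L'Hôpital: lim (-27*v^2/2 - 9*v + 3*e^(3*v) - 3)/(-24*v^3), still 0/0.
Apply L'Hôpital: lim (-27*v + 9*e^(3*v) - 9)/(-72*v^2), still 0/0.
Apply L'Hôpital: lim (27*e^(3*v) - 27)/(-144*v), still 0/0.
After 4 applications of L'Hôpital's rule the quotient is (81*e^(3*v))/(-144); substituting v = 0 gives -9/16.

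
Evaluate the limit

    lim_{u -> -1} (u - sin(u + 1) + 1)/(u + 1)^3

1/6

Direct substitution gives 0/0.
Apply L'Hôpital: lim (1 - cos(u + 1))/(3*(u + 1)^2), still 0/0.
Apply L'Hôpital: lim (sin(u + 1))/(6*u + 6), still 0/0.
After 3 applications of L'Hôpital's rule the quotient is (cos(u + 1))/(6); substituting u = -1 gives 1/6.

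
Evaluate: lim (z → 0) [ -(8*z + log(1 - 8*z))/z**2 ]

32

Direct substitution gives 0/0.
Apply L'Hôpital: lim (8 - 8/(1 - 8*z))/(-2*z), still 0/0.
After 2 applications of L'Hôpital's rule the quotient is (-64/(1 - 8*z)^2)/(-2); substituting z = 0 gives 32.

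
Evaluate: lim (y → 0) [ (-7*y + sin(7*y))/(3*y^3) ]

-343/18

Direct substitution gives 0/0.
Apply L'Hôpital: lim (7*cos(7*y) - 7)/(9*y^2), still 0/0.
Apply L'Hôpital: lim (-49*sin(7*y))/(18*y), still 0/0.
After 3 applications of L'Hôpital's rule the quotient is (-343*cos(7*y))/(18); substituting y = 0 gives -343/18.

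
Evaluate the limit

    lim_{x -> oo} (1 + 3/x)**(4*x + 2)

e^(12)

Let L be the limit and take ln: ln L = lim (4x + 2)·ln(1 + 3/x) = lim (4x + 2)·(3/x + O(1/x²)) = 12.
Hence L = e^(12).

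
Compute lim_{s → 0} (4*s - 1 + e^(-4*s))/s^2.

Direct substitution gives 0/0.
Apply L'Hôpital: lim (4 - 4*e^(-4*s))/(2*s), still 0/0.
After 2 applications of L'Hôpital's rule the quotient is (16*e^(-4*s))/(2); substituting s = 0 gives 8.

8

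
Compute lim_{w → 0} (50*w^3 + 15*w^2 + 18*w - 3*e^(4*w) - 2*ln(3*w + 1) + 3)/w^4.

Substitution gives 0/0; apply L'Hôpital's rule 4 times.
After differentiating numerator and denominator 4 times the quotient is (-768*e^(4*w) + 972/(3*w + 1)^4)/(24); at w = 0 this is 17/2.

17/2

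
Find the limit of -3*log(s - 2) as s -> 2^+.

As s → 2⁺, s - 2 → 0⁺ and ln(s - 2) → −∞.
Multiplying by -3 gives ∞.

∞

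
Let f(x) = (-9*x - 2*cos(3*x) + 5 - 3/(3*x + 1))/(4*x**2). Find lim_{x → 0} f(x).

Substitution gives 0/0; apply L'Hôpital's rule 2 times.
After differentiating numerator and denominator 2 times the quotient is (18*cos(3*x) - 54/(3*x + 1)^3)/(8); at x = 0 this is -9/2.

-9/2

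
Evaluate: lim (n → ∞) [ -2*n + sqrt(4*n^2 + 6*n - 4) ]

3/2

An ∞ − ∞ form. Rationalising with the conjugate, the difference becomes (6n - 4) / (√(4*n^2 + 6*n - 4) + 2n).
For large n the denominator behaves like 2·2n, so the quotient tends to 6/4 = 3/2.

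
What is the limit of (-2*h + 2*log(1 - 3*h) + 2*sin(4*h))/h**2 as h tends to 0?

-9

Substitution gives 0/0; apply L'Hôpital's rule 2 times.
After differentiating numerator and denominator 2 times the quotient is (-32*sin(4*h) - 18/(3*h - 1)^2)/(2); at h = 0 this is -9.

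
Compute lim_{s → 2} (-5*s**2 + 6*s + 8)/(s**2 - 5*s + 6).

14

At s = 2 both the top and bottom vanish — a removable singularity. Factoring out (s - 2) from each leaves (-5*s - 4)/(s - 3), which at s = 2 equals 14.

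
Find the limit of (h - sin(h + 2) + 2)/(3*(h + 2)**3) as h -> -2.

1/18

Direct substitution gives 0/0.
Apply L'Hôpital: lim (1 - cos(h + 2))/(9*(h + 2)^2), still 0/0.
Apply L'Hôpital: lim (sin(h + 2))/(18*h + 36), still 0/0.
After 3 applications of L'Hôpital's rule the quotient is (cos(h + 2))/(18); substituting h = -2 gives 1/18.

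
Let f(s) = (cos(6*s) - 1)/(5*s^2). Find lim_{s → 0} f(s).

-18/5

Direct substitution gives 0/0.
Apply L'Hôpital: lim (-6*sin(6*s))/(10*s), still 0/0.
After 2 applications of L'Hôpital's rule the quotient is (-36*cos(6*s))/(10); substituting s = 0 gives -18/5.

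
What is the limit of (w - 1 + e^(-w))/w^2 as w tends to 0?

1/2

Direct substitution gives 0/0.
Apply L'Hôpital: lim (1 - e^(-w))/(2*w), still 0/0.
After 2 applications of L'Hôpital's rule the quotient is (e^(-w))/(2); substituting w = 0 gives 1/2.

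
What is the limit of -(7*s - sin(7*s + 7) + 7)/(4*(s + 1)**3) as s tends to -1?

-343/24

Direct substitution gives 0/0.
Apply L'Hôpital: lim (7 - 7*cos(7*s + 7))/(-12*(s + 1)^2), still 0/0.
Apply L'Hôpital: lim (49*sin(7*s + 7))/(-24*s - 24), still 0/0.
After 3 applications of L'Hôpital's rule the quotient is (343*cos(7*s + 7))/(-24); substituting s = -1 gives -343/24.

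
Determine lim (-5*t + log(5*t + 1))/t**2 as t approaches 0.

-25/2

Direct substitution gives 0/0.
Apply L'Hôpital: lim (-5 + 5/(5*t + 1))/(2*t), still 0/0.
After 2 applications of L'Hôpital's rule the quotient is (-25/(5*t + 1)^2)/(2); substituting t = 0 gives -25/2.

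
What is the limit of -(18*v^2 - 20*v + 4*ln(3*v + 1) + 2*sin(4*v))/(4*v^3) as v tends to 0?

Substitution gives 0/0; apply L'Hôpital's rule 3 times.
After differentiating numerator and denominator 3 times the quotient is (-128*cos(4*v) + 216/(3*v + 1)^3)/(-24); at v = 0 this is -11/3.

-11/3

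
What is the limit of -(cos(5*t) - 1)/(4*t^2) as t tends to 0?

Direct substitution gives 0/0.
Apply L'Hôpital: lim (-5*sin(5*t))/(-8*t), still 0/0.
After 2 applications of L'Hôpital's rule the quotient is (-25*cos(5*t))/(-8); substituting t = 0 gives 25/8.

25/8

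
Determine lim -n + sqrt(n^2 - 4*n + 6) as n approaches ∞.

This has the form ∞ − ∞. Multiply and divide by the conjugate √(n^2 - 4*n + 6) + n.
That gives (-4n + 6) / (√(n^2 - 4*n + 6) + n).
Divide numerator and denominator by n: the limit is -4/(2·1) = -2.

-2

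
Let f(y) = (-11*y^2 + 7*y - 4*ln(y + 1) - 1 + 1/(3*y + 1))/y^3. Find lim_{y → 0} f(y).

Substitution gives 0/0; apply L'Hôpital's rule 3 times.
After differentiating numerator and denominator 3 times the quotient is (-162/(3*y + 1)^4 - 8/(y + 1)^3)/(6); at y = 0 this is -85/3.

-85/3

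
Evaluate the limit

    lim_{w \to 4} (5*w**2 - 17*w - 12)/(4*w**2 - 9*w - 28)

At w = 4 both the top and bottom vanish — a removable singularity. Factoring out (w - 4) from each leaves (5*w + 3)/(4*w + 7), which at w = 4 equals 1.

1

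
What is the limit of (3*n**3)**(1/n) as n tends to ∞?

1

Base → ∞ and exponent → 0: an ∞^0 form.
Take logs: (1/n)·ln(3·n^3) = (ln 3 + 3·ln n)/n → 0.
So the limit is e^0 = 1.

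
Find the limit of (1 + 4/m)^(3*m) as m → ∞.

The base → 1 and the exponent → ∞: a 1^∞ form.
Take logarithms: (3m)·ln(1 + 4/m). Since ln(1+u) ~ u for small u, this behaves like (3m)·(4/m) → 12.
So the limit is e^(12).

e^(12)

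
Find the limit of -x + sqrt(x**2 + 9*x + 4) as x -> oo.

9/2

This has the form ∞ − ∞. Multiply and divide by the conjugate √(x^2 + 9*x + 4) + x.
That gives (9x + 4) / (√(x^2 + 9*x + 4) + x).
Divide numerator and denominator by x: the limit is 9/(2·1) = 9/2.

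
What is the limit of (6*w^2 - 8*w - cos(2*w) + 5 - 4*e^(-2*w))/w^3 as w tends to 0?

16/3

Substitution gives 0/0; apply L'Hôpital's rule 3 times.
After differentiating numerator and denominator 3 times the quotient is (-8*sin(2*w) + 32*e^(-2*w))/(6); at w = 0 this is 16/3.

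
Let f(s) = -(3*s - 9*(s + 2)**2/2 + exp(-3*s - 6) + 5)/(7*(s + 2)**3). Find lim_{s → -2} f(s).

Direct substitution gives 0/0.
Apply L'Hôpital: lim (-9*s - 3*e^(-3*s - 6) - 15)/(-21*(s + 2)^2), still 0/0.
Apply L'Hôpital: lim (9*e^(-3*s - 6) - 9)/(-42*s - 84), still 0/0.
After 3 applications of L'Hôpital's rule the quotient is (-27*e^(-3*s - 6))/(-42); substituting s = -2 gives 9/14.

9/14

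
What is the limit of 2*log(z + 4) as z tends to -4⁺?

As z → -4⁺, z + 4 → 0⁺ and ln(z + 4) → −∞.
Multiplying by 2 gives -∞.

-∞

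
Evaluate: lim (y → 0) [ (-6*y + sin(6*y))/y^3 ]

Direct substitution gives 0/0.
Apply L'Hôpital: lim (6*cos(6*y) - 6)/(3*y^2), still 0/0.
Apply L'Hôpital: lim (-36*sin(6*y))/(6*y), still 0/0.
After 3 applications of L'Hôpital's rule the quotient is (-216*cos(6*y))/(6); substituting y = 0 gives -36.

-36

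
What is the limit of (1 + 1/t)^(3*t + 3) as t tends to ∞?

e^(3)

Write it as [(1 + 1/t)^t]^(3) · (1 + 1/t)^(3). The bracketed term tends to e^(1) and the second factor to 1, so the limit is e^(3).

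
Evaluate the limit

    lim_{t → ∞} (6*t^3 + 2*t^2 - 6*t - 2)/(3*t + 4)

∞

The numerator has higher degree (3 > 1); the quotient behaves like (6/(3))·t^2 for large |t|.
As t → +∞ this diverges to ∞.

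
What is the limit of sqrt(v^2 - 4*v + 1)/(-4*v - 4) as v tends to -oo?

For large |v|, √(v^2 - 4*v + 1) ≈ √1·|v| and the denominator ≈ -4v.
Since v → −∞, |v| = −v, giving −√1/(-4) = 1/4.

1/4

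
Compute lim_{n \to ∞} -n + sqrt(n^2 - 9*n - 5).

An ∞ − ∞ form. Rationalising with the conjugate, the difference becomes (-9n - 5) / (√(n^2 - 9*n - 5) + n).
For large n the denominator behaves like 2·n, so the quotient tends to -9/2 = -9/2.

-9/2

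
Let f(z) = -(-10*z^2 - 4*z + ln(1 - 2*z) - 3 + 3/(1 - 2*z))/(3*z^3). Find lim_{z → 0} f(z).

Substitution gives 0/0 (the numerator vanishes to order 3).
Expand each term to order z^3: the coefficient of z^3 in ln(1 - 2z) is -8/3 and in 3·1/(1 - 2z) is 24.
Lower-order terms cancel with the polynomial part, so the numerator is (64/3)·z^3 + o(z^3), and the limit is (64/3)/(-3) = -64/9.

-64/9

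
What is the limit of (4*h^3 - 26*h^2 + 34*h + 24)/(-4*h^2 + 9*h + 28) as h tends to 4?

-18/23

Since h = 4 makes numerator and denominator zero, (h - 4) divides both.
Cancelling it gives (4*h^2 - 10*h - 6)/(-4*h - 7); now plug in h = 4 to get -18/23.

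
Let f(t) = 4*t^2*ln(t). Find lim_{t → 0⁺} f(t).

This is a 0·(−∞) form. Rewrite as 4·ln(t) / t^(−2) and apply L'Hôpital:
the derivative quotient is 4·(1/t) / (−2·t^(−3)) = (-4/2)·t^2 → 0.

0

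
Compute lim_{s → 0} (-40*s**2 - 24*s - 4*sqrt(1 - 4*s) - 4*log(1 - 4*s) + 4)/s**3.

304/3

Substitution gives 0/0 (the numerator vanishes to order 3).
Expand each term to order s^3: the coefficient of s^3 in -4·√(1 - 4s) is 16 and in -4·ln(1 - 4s) is 256/3.
Lower-order terms cancel with the polynomial part, so the numerator is (304/3)·s^3 + o(s^3), and the limit is (304/3)/(1) = 304/3.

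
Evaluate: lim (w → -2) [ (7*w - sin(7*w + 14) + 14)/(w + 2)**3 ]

343/6

Direct substitution gives 0/0.
Apply L'Hôpital: lim (7 - 7*cos(7*w + 14))/(3*(w + 2)^2), still 0/0.
Apply L'Hôpital: lim (49*sin(7*w + 14))/(6*w + 12), still 0/0.
After 3 applications of L'Hôpital's rule the quotient is (343*cos(7*w + 14))/(6); substituting w = -2 gives 343/6.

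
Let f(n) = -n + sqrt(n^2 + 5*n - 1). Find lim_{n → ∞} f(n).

This has the form ∞ − ∞. Multiply and divide by the conjugate √(n^2 + 5*n - 1) + n.
That gives (5n - 1) / (√(n^2 + 5*n - 1) + n).
Divide numerator and denominator by n: the limit is 5/(2·1) = 5/2.

5/2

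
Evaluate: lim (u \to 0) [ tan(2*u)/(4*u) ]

1/2

Substitution gives 0/0.
Since tan(θ)/θ → 1 as θ → 0, tan(2u)/(2u) → 1 and the limit is 2/4 = 1/2.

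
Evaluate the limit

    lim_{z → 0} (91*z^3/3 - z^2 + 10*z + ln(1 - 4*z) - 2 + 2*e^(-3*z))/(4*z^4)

-229/16

Substitution gives 0/0 (the numerator vanishes to order 4).
Expand each term to order z^4: the coefficient of z^4 in 2·e^(-3z) is 27/4 and in ln(1 - 4z) is -64.
Lower-order terms cancel with the polynomial part, so the numerator is (-229/4)·z^4 + o(z^4), and the limit is (-229/4)/(4) = -229/16.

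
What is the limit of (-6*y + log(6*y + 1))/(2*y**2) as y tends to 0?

Direct substitution gives 0/0.
Apply L'Hôpital: lim (-6 + 6/(6*y + 1))/(4*y), still 0/0.
After 2 applications of L'Hôpital's rule the quotient is (-36/(6*y + 1)^2)/(4); substituting y = 0 gives -9.

-9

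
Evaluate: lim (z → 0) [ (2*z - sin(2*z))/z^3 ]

4/3

Direct substitution gives 0/0.
Apply L'Hôpital: lim (2 - 2*cos(2*z))/(3*z^2), still 0/0.
Apply L'Hôpital: lim (4*sin(2*z))/(6*z), still 0/0.
After 3 applications of L'Hôpital's rule the quotient is (8*cos(2*z))/(6); substituting z = 0 gives 4/3.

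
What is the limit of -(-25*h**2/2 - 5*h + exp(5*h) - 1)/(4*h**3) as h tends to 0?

Direct substitution gives 0/0.
Apply L'Hôpital: lim (-25*h + 5*e^(5*h) - 5)/(-12*h^2), still 0/0.
Apply L'Hôpital: lim (25*e^(5*h) - 25)/(-24*h), still 0/0.
After 3 applications of L'Hôpital's rule the quotient is (125*e^(5*h))/(-24); substituting h = 0 gives -125/24.

-125/24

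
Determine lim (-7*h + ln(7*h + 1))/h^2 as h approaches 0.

-49/2

Direct substitution gives 0/0.
Apply L'Hôpital: lim (-7 + 7/(7*h + 1))/(2*h), still 0/0.
After 2 applications of L'Hôpital's rule the quotient is (-49/(7*h + 1)^2)/(2); substituting h = 0 gives -49/2.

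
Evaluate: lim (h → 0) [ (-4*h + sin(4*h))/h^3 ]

Direct substitution gives 0/0.
Apply L'Hôpital: lim (4*cos(4*h) - 4)/(3*h^2), still 0/0.
Apply L'Hôpital: lim (-16*sin(4*h))/(6*h), still 0/0.
After 3 applications of L'Hôpital's rule the quotient is (-64*cos(4*h))/(6); substituting h = 0 gives -32/3.

-32/3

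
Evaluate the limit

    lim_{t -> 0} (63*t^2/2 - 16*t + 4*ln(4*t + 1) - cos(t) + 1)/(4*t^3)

64/3

Substitution gives 0/0; apply L'Hôpital's rule 3 times.
After differentiating numerator and denominator 3 times the quotient is (-sin(t) + 512/(4*t + 1)^3)/(24); at t = 0 this is 64/3.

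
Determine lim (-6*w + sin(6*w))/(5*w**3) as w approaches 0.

Direct substitution gives 0/0.
Apply L'Hôpital: lim (6*cos(6*w) - 6)/(15*w^2), still 0/0.
Apply L'Hôpital: lim (-36*sin(6*w))/(30*w), still 0/0.
After 3 applications of L'Hôpital's rule the quotient is (-216*cos(6*w))/(30); substituting w = 0 gives -36/5.

-36/5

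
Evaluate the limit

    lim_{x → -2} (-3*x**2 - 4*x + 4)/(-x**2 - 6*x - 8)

-4

Direct substitution gives 0/0, so factor. Both numerator and denominator have (x + 2) as a factor.
After cancelling, the expression reduces to (2 - 3*x)/(-x - 4).
Substituting x = -2 gives -4.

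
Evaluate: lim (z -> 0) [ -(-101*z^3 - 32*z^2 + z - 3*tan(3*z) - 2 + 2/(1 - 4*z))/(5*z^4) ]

Substitution gives 0/0 (the numerator vanishes to order 4).
Expand each term to order z^4: the coefficient of z^4 in -3·tan(3z) is 0 and in 2·1/(1 - 4z) is 512.
Lower-order terms cancel with the polynomial part, so the numerator is (512)·z^4 + o(z^4), and the limit is (512)/(-5) = -512/5.

-512/5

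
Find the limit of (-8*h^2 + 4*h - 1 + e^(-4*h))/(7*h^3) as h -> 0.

-32/21

Direct substitution gives 0/0.
Apply L'Hôpital: lim (-16*h + 4 - 4*e^(-4*h))/(21*h^2), still 0/0.
Apply L'Hôpital: lim (-16 + 16*e^(-4*h))/(42*h), still 0/0.
After 3 applications of L'Hôpital's rule the quotient is (-64*e^(-4*h))/(42); substituting h = 0 gives -32/21.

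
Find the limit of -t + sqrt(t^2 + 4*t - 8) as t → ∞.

2

An ∞ − ∞ form. Rationalising with the conjugate, the difference becomes (4t - 8) / (√(t^2 + 4*t - 8) + t).
For large t the denominator behaves like 2·t, so the quotient tends to 4/2 = 2.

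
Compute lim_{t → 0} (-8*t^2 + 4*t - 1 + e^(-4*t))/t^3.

-32/3

Direct substitution gives 0/0.
Apply L'Hôpital: lim (-16*t + 4 - 4*e^(-4*t))/(3*t^2), still 0/0.
Apply L'Hôpital: lim (-16 + 16*e^(-4*t))/(6*t), still 0/0.
After 3 applications of L'Hôpital's rule the quotient is (-64*e^(-4*t))/(6); substituting t = 0 gives -32/3.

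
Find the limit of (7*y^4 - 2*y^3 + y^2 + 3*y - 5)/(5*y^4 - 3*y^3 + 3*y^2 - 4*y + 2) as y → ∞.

Numerator and denominator both have degree 4.
Dividing every term by y^4, all lower-order terms vanish and the limit is the ratio of leading coefficients, 7/(5) = 7/5.

7/5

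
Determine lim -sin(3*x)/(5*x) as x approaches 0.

Substitution gives 0/0.
Write it as (3/(-5))·sin(3x)/(3x); since sin(u)/u → 1, the limit is -3/5.

-3/5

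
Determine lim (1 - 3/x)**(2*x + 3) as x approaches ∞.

e^(-6)

The base → 1 and the exponent → ∞: a 1^∞ form.
Take logarithms: (2x + 3)·ln(1 - 3/x). Since ln(1+u) ~ u for small u, this behaves like (2x)·(-3/x) → -6.
So the limit is e^(-6).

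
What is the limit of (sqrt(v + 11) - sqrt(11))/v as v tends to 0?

Substitution gives 0/0. Multiply numerator and denominator by the conjugate √(11 + v) + √11.
The numerator becomes (11 + v) − 11 = v, so the expression simplifies to 1/(√(11 + v) + √11).
Letting v → 0 gives 1/(2√11) = √(11)/22.

√(11)/22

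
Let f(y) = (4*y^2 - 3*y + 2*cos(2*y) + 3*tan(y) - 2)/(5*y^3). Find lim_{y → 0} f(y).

1/5

Substitution gives 0/0; apply L'Hôpital's rule 3 times.
After differentiating numerator and denominator 3 times the quotient is (16*sin(2*y) + 18*tan(y)^4 + 24*tan(y)^2 + 6)/(30); at y = 0 this is 1/5.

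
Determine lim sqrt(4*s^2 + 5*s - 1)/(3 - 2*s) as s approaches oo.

For large |s|, √(4*s^2 + 5*s - 1) ≈ √4·|s| and the denominator ≈ -2s.
Since s → +∞, |s| = s, giving √4/(-2) = -1.

-1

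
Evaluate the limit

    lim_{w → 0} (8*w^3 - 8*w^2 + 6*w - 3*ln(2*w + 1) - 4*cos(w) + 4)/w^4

Substitution gives 0/0 (the numerator vanishes to order 4).
Expand each term to order w^4: the coefficient of w^4 in -4·cos(w) is -1/6 and in -3·ln(1 + 2w) is 12.
Lower-order terms cancel with the polynomial part, so the numerator is (71/6)·w^4 + o(w^4), and the limit is (71/6)/(1) = 71/6.

71/6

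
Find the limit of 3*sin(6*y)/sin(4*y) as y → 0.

9/2

Substitution gives 0/0.
Divide numerator and denominator by y: sin(6y)/y → 6 and sin(4y)/y → 4, so the limit is 3·6/4 = 9/2.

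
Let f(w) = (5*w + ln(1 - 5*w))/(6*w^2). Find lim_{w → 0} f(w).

-25/12

Direct substitution gives 0/0.
Apply L'Hôpital: lim (5 - 5/(1 - 5*w))/(12*w), still 0/0.
After 2 applications of L'Hôpital's rule the quotient is (-25/(1 - 5*w)^2)/(12); substituting w = 0 gives -25/12.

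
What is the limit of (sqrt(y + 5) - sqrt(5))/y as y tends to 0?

√(5)/10

Substitution gives 0/0. Multiply numerator and denominator by the conjugate √(5 + y) + √5.
The numerator becomes (5 + y) − 5 = y, so the expression simplifies to 1/(√(5 + y) + √5).
Letting y → 0 gives 1/(2√5) = √(5)/10.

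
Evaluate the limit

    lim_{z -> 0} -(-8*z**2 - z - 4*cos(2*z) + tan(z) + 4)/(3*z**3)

Substitution gives 0/0; apply L'Hôpital's rule 3 times.
After differentiating numerator and denominator 3 times the quotient is (-32*sin(2*z) + 6*tan(z)^4 + 8*tan(z)^2 + 2)/(-18); at z = 0 this is -1/9.

-1/9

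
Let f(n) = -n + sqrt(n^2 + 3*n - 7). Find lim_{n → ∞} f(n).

This has the form ∞ − ∞. Multiply and divide by the conjugate √(n^2 + 3*n - 7) + n.
That gives (3n - 7) / (√(n^2 + 3*n - 7) + n).
Divide numerator and denominator by n: the limit is 3/(2·1) = 3/2.

3/2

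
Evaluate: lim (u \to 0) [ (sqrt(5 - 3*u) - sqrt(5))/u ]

-3*√(5)/10

A 0/0 form; rationalise with √(5 - 3u) + √5. This collapses the numerator to -3u, leaving -3/(√(5 - 3u) + √5) → -3/(2√5) = -3*√(5)/10.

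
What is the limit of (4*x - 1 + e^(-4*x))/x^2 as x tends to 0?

Direct substitution gives 0/0.
Apply L'Hôpital: lim (4 - 4*e^(-4*x))/(2*x), still 0/0.
After 2 applications of L'Hôpital's rule the quotient is (16*e^(-4*x))/(2); substituting x = 0 gives 8.

8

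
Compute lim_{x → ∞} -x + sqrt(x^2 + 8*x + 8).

4

This has the form ∞ − ∞. Multiply and divide by the conjugate √(x^2 + 8*x + 8) + x.
That gives (8x + 8) / (√(x^2 + 8*x + 8) + x).
Divide numerator and denominator by x: the limit is 8/(2·1) = 4.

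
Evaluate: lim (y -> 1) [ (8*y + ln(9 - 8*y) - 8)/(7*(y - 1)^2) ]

-32/7

Direct substitution gives 0/0.
Apply L'Hôpital: lim (8 - 8/(9 - 8*y))/(14*y - 14), still 0/0.
After 2 applications of L'Hôpital's rule the quotient is (-64/(9 - 8*y)^2)/(14); substituting y = 1 gives -32/7.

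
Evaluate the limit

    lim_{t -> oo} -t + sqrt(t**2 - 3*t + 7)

This has the form ∞ − ∞. Multiply and divide by the conjugate √(t^2 - 3*t + 7) + t.
That gives (-3t + 7) / (√(t^2 - 3*t + 7) + t).
Divide numerator and denominator by t: the limit is -3/(2·1) = -3/2.

-3/2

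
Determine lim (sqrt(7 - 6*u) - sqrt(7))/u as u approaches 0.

Substitution gives 0/0. Multiply numerator and denominator by the conjugate √(7 - 6u) + √7.
The numerator becomes (7 - 6u) − 7 = -6u, so the expression simplifies to -6/(√(7 - 6u) + √7).
Letting u → 0 gives -6/(2√7) = -3*√(7)/7.

-3*√(7)/7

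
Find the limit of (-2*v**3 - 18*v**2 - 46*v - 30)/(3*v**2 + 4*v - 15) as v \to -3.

Since v = -3 makes numerator and denominator zero, (v + 3) divides both.
Cancelling it gives (-2*v^2 - 12*v - 10)/(3*v - 5); now plug in v = -3 to get -4/7.

-4/7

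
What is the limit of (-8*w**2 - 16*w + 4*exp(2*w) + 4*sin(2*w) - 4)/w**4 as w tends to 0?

Substitution gives 0/0 (the numerator vanishes to order 4).
Expand each term to order w^4: the coefficient of w^4 in 4·sin(2w) is 0 and in 4·e^(2w) is 8/3.
Lower-order terms cancel with the polynomial part, so the numerator is (8/3)·w^4 + o(w^4), and the limit is (8/3)/(1) = 8/3.

8/3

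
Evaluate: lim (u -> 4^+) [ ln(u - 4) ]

-∞

As u → 4⁺, u - 4 → 0⁺ and ln(u - 4) → −∞.
Multiplying by 1 gives -∞.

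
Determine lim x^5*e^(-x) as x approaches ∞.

0

Write as x^5/e^{1x}, an ∞/∞ form.
Exponential growth dominates any polynomial, so repeated L'Hôpital (or the standard result) gives 0.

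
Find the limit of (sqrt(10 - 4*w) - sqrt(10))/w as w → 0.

A 0/0 form; rationalise with √(10 - 4w) + √10. This collapses the numerator to -4w, leaving -4/(√(10 - 4w) + √10) → -4/(2√10) = -√(10)/5.

-√(10)/5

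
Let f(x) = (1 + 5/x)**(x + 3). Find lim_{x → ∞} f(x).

Let L be the limit and take ln: ln L = lim (x + 3)·ln(1 + 5/x) = lim (x + 3)·(5/x + O(1/x²)) = 5.
Hence L = e^(5).

e^(5)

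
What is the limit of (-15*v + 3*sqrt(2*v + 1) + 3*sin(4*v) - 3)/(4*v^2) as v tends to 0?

Substitution gives 0/0; apply L'Hôpital's rule 2 times.
After differentiating numerator and denominator 2 times the quotient is (-48*sin(4*v) - 3/(2*v + 1)^(3/2))/(8); at v = 0 this is -3/8.

-3/8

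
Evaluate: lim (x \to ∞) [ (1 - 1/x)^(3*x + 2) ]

Let L be the limit and take ln: ln L = lim (3x + 2)·ln(1 - 1/x) = lim (3x + 2)·(-1/x + O(1/x²)) = -3.
Hence L = e^(-3).

e^(-3)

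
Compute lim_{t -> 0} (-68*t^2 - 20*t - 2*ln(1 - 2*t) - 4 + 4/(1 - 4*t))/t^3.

Substitution gives 0/0; apply L'Hôpital's rule 3 times.
After differentiating numerator and denominator 3 times the quotient is (1536/(4*t - 1)^4 - 32/(2*t - 1)^3)/(6); at t = 0 this is 784/3.

784/3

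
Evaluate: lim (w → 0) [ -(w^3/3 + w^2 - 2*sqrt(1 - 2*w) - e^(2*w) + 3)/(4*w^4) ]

Substitution gives 0/0 (the numerator vanishes to order 4).
Expand each term to order w^4: the coefficient of w^4 in -2·√(1 - 2w) is 5/4 and in −e^(2w) is -2/3.
Lower-order terms cancel with the polynomial part, so the numerator is (7/12)·w^4 + o(w^4), and the limit is (7/12)/(-4) = -7/48.

-7/48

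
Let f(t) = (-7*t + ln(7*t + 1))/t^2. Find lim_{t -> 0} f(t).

-49/2

Direct substitution gives 0/0.
Apply L'Hôpital: lim (-7 + 7/(7*t + 1))/(2*t), still 0/0.
After 2 applications of L'Hôpital's rule the quotient is (-49/(7*t + 1)^2)/(2); substituting t = 0 gives -49/2.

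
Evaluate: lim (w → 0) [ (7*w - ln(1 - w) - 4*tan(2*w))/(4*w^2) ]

1/8

Substitution gives 0/0 (the numerator vanishes to order 2).
Expand each term to order w^2: the coefficient of w^2 in −ln(1 - w) is 1/2 and in -4·tan(2w) is 0.
Lower-order terms cancel with the polynomial part, so the numerator is (1/2)·w^2 + o(w^2), and the limit is (1/2)/(4) = 1/8.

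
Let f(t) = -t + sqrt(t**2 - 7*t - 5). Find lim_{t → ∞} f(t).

This has the form ∞ − ∞. Multiply and divide by the conjugate √(t^2 - 7*t - 5) + t.
That gives (-7t - 5) / (√(t^2 - 7*t - 5) + t).
Divide numerator and denominator by t: the limit is -7/(2·1) = -7/2.

-7/2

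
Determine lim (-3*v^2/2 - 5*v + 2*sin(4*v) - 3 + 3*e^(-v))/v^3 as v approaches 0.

-131/6

Substitution gives 0/0 (the numerator vanishes to order 3).
Expand each term to order v^3: the coefficient of v^3 in 2·sin(4v) is -64/3 and in 3·e^(-v) is -1/2.
Lower-order terms cancel with the polynomial part, so the numerator is (-131/6)·v^3 + o(v^3), and the limit is (-131/6)/(1) = -131/6.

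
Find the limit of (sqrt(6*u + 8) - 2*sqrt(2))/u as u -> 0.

3*√(2)/4

Substitution gives 0/0. Multiply numerator and denominator by the conjugate √(8 + 6u) + √8.
The numerator becomes (8 + 6u) − 8 = 6u, so the expression simplifies to 6/(√(8 + 6u) + √8).
Letting u → 0 gives 6/(2√8) = 3*√(2)/4.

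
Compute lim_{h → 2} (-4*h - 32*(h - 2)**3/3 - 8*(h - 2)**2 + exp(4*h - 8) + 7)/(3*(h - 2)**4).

Direct substitution gives 0/0.
Apply L'Hôpital: lim (-16*h - 32*(h - 2)^2 + 4*e^(4*h - 8) + 28)/(12*(h - 2)^3), still 0/0.
Apply L'Hôpital: lim (-64*h + 16*e^(4*h - 8) + 112)/(36*(h - 2)^2), still 0/0.
Apply L'Hôpital: lim (64*e^(4*h - 8) - 64)/(72*h - 144), still 0/0.
After 4 applications of L'Hôpital's rule the quotient is (256*e^(4*h - 8))/(72); substituting h = 2 gives 32/9.

32/9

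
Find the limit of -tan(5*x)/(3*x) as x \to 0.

-5/3

Substitution gives 0/0.
Since tan(u)/u → 1 as u → 0, tan(5x)/(5x) → 1 and the limit is 5/(-3) = -5/3.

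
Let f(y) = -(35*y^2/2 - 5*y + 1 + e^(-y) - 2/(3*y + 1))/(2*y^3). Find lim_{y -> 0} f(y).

Substitution gives 0/0 (the numerator vanishes to order 3).
Expand each term to order y^3: the coefficient of y^3 in e^(-y) is -1/6 and in -2·1/(1 + 3y) is 54.
Lower-order terms cancel with the polynomial part, so the numerator is (323/6)·y^3 + o(y^3), and the limit is (323/6)/(-2) = -323/12.

-323/12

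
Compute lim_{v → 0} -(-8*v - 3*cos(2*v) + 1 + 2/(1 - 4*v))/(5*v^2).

Substitution gives 0/0; apply L'Hôpital's rule 2 times.
After differentiating numerator and denominator 2 times the quotient is (12*cos(2*v) - 64/(4*v - 1)^3)/(-10); at v = 0 this is -38/5.

-38/5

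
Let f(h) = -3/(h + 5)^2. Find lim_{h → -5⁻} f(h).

-∞

As h → -5⁻, (h + 5) → 0⁻, so (h + 5)^2 → 0⁺ and -3/(h + 5)^2 → -∞.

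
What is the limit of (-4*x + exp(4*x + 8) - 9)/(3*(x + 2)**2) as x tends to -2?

Direct substitution gives 0/0.
Apply L'Hôpital: lim (4*e^(4*x + 8) - 4)/(6*x + 12), still 0/0.
After 2 applications of L'Hôpital's rule the quotient is (16*e^(4*x + 8))/(6); substituting x = -2 gives 8/3.

8/3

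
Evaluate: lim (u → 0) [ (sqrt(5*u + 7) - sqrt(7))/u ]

Substitution gives 0/0. Multiply numerator and denominator by the conjugate √(7 + 5u) + √7.
The numerator becomes (7 + 5u) − 7 = 5u, so the expression simplifies to 5/(√(7 + 5u) + √7).
Letting u → 0 gives 5/(2√7) = 5*√(7)/14.

5*√(7)/14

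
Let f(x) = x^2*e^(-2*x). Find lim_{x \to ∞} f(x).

0

Write as x^2/e^{2x}, an ∞/∞ form.
Exponential growth dominates any polynomial, so repeated L'Hôpital (or the standard result) gives 0.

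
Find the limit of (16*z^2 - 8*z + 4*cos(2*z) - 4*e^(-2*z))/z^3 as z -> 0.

16/3

Substitution gives 0/0 (the numerator vanishes to order 3).
Expand each term to order z^3: the coefficient of z^3 in 4·cos(2z) is 0 and in -4·e^(-2z) is 16/3.
Lower-order terms cancel with the polynomial part, so the numerator is (16/3)·z^3 + o(z^3), and the limit is (16/3)/(1) = 16/3.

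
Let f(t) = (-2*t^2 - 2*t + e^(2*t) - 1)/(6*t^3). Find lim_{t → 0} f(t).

2/9

Direct substitution gives 0/0.
Apply L'Hôpital: lim (-4*t + 2*e^(2*t) - 2)/(18*t^2), still 0/0.
Apply L'Hôpital: lim (4*e^(2*t) - 4)/(36*t), still 0/0.
After 3 applications of L'Hôpital's rule the quotient is (8*e^(2*t))/(36); substituting t = 0 gives 2/9.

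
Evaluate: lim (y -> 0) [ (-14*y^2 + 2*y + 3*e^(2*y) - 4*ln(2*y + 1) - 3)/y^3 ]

-20/3

Substitution gives 0/0 (the numerator vanishes to order 3).
Expand each term to order y^3: the coefficient of y^3 in -4·ln(1 + 2y) is -32/3 and in 3·e^(2y) is 4.
Lower-order terms cancel with the polynomial part, so the numerator is (-20/3)·y^3 + o(y^3), and the limit is (-20/3)/(1) = -20/3.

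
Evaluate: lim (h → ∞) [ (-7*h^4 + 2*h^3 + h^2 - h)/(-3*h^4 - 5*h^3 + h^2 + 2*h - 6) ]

Numerator and denominator both have degree 4.
Dividing every term by h^4, all lower-order terms vanish and the limit is the ratio of leading coefficients, -7/(-3) = 7/3.

7/3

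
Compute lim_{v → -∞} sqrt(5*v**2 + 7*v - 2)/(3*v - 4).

-√(5)/3

For large |v|, √(5*v^2 + 7*v - 2) ≈ √5·|v| and the denominator ≈ 3v.
Since v → −∞, |v| = −v, giving −√5/(3) = -√(5)/3.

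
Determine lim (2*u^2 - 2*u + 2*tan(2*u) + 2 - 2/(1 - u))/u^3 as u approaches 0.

Substitution gives 0/0 (the numerator vanishes to order 3).
Expand each term to order u^3: the coefficient of u^3 in -2·1/(1 - u) is -2 and in 2·tan(2u) is 16/3.
Lower-order terms cancel with the polynomial part, so the numerator is (10/3)·u^3 + o(u^3), and the limit is (10/3)/(1) = 10/3.

10/3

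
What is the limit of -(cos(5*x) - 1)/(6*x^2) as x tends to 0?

Direct substitution gives 0/0.
Apply L'Hôpital: lim (-5*sin(5*x))/(-12*x), still 0/0.
After 2 applications of L'Hôpital's rule the quotient is (-25*cos(5*x))/(-12); substituting x = 0 gives 25/12.

25/12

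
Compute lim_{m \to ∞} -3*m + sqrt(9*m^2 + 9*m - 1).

An ∞ − ∞ form. Rationalising with the conjugate, the difference becomes (9m - 1) / (√(9*m^2 + 9*m - 1) + 3m).
For large m the denominator behaves like 2·3m, so the quotient tends to 9/6 = 3/2.

3/2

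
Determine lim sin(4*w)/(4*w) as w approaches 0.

1

Substitution gives 0/0.
Write it as (4/4)·sin(4w)/(4w); since sin(u)/u → 1, the limit is 1.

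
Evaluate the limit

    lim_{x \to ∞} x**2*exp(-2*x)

0

Write as x^2/e^{2x}, an ∞/∞ form.
Exponential growth dominates any polynomial, so repeated L'Hôpital (or the standard result) gives 0.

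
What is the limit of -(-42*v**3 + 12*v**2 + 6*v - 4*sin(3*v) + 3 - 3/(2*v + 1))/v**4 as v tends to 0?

48

Substitution gives 0/0; apply L'Hôpital's rule 4 times.
After differentiating numerator and denominator 4 times the quotient is (-324*sin(3*v) - 1152/(2*v + 1)^5)/(-24); at v = 0 this is 48.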